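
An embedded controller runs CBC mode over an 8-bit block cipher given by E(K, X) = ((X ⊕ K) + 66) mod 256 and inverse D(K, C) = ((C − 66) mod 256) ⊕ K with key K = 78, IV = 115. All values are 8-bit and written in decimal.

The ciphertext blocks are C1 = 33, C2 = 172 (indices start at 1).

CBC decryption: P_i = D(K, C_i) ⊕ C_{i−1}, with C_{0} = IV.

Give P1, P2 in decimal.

P1 = 226, P2 = 5

P1: D(K, 33) = 145; 145 ⊕ 115 = 226.
P2: D(K, 172) = 36; 36 ⊕ 33 = 5.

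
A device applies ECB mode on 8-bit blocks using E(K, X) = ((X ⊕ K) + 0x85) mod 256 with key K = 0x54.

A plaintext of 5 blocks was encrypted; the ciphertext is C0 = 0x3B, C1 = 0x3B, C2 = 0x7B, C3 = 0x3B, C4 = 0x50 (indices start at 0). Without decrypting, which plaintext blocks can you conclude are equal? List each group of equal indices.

ECB encrypts each block independently with the same key, so equal ciphertext blocks imply equal plaintext blocks.
C0 = C1 = C3 = 0x3B, so P0 = P1 = P3.

P0 = P1 = P3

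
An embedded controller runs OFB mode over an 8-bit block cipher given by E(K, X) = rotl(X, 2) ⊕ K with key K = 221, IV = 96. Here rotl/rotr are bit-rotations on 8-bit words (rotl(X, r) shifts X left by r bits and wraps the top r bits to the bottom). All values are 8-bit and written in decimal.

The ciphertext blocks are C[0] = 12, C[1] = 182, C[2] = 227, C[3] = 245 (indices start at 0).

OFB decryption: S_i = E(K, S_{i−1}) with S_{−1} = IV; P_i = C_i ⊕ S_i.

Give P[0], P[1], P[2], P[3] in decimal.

P[0] = 80, P[1] = 26, P[2] = 140, P[3] = 149

P[0]: S = E(K, 96) = 92; 12 ⊕ 92 = 80.
P[1]: S = E(K, 92) = 172; 182 ⊕ 172 = 26.
P[2]: S = E(K, 172) = 111; 227 ⊕ 111 = 140.
P[3]: S = E(K, 111) = 96; 245 ⊕ 96 = 149.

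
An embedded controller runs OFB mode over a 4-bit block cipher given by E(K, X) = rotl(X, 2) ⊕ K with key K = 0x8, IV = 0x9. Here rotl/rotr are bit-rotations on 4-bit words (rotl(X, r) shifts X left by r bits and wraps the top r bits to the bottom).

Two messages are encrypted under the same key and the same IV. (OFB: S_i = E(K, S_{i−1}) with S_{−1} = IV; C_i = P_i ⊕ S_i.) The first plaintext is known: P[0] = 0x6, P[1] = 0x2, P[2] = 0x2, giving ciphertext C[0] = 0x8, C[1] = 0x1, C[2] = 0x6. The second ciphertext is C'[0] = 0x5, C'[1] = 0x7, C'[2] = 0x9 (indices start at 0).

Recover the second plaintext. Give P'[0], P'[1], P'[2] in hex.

P'[0] = 0xB, P'[1] = 0x4, P'[2] = 0xD

In OFB with a reused IV, both messages share the same keystream S_i, so C_i ⊕ C'_i = P_i ⊕ P'_i and thus P'_i = P_i ⊕ C_i ⊕ C'_i.
P'[0]: 0x6 ⊕ 0x8 ⊕ 0x5 = 0xB.
P'[1]: 0x2 ⊕ 0x1 ⊕ 0x7 = 0x4.
P'[2]: 0x2 ⊕ 0x6 ⊕ 0x9 = 0xD.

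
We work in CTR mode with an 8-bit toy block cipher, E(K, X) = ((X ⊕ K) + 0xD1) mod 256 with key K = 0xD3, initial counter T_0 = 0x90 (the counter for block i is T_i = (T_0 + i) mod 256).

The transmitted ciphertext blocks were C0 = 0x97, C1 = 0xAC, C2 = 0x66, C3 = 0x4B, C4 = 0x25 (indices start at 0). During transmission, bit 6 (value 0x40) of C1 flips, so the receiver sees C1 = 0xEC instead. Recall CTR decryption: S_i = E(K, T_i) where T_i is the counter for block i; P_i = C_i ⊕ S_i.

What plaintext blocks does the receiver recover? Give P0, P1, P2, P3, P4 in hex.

Only C1 changed, to 0xEC. In CTR, a change in C_i flips the same bit in P_i only; the keystream is unaffected. Decrypting the received ciphertext:
P0: T = 0x90, S = E(K, T) = 0x14; 0x97 ⊕ 0x14 = 0x83.
P1: T = 0x91, S = E(K, T) = 0x13; 0xEC ⊕ 0x13 = 0xFF.
P2: T = 0x92, S = E(K, T) = 0x12; 0x66 ⊕ 0x12 = 0x74.
P3: T = 0x93, S = E(K, T) = 0x11; 0x4B ⊕ 0x11 = 0x5A.
P4: T = 0x94, S = E(K, T) = 0x18; 0x25 ⊕ 0x18 = 0x3D.
Blocks that differ from the original plaintext: P1.

P0 = 0x83, P1 = 0xFF, P2 = 0x74, P3 = 0x5A, P4 = 0x3D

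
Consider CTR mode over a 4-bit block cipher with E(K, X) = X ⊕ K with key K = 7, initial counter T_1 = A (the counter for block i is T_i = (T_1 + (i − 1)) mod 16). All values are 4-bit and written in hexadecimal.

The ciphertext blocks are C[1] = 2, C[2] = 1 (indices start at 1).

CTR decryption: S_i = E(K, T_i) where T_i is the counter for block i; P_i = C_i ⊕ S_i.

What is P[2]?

P[2] = D

P[2]: T = B, S = E(K, T) = C; 1 ⊕ C = D.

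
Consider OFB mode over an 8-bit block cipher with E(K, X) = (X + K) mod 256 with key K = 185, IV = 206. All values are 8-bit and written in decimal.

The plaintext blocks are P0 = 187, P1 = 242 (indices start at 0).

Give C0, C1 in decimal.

C0 = 60, C1 = 178

OFB encryption: S_i = E(K, S_{i−1}) with S_{−1} = IV; C_i = P_i ⊕ S_i.
C0: S = E(K, 206) = 135; 187 ⊕ 135 = 60.
C1: S = E(K, 135) = 64; 242 ⊕ 64 = 178.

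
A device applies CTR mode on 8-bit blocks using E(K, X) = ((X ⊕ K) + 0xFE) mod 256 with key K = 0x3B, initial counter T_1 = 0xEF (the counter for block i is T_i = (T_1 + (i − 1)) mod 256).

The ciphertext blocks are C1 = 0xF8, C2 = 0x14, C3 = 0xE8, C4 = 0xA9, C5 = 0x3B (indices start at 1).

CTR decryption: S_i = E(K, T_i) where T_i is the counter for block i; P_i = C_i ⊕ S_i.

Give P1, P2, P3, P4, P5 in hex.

P1 = 0x2A, P2 = 0xDD, P3 = 0x20, P4 = 0x6E, P5 = 0xFD

P1: T = 0xEF, S = E(K, T) = 0xD2; 0xF8 ⊕ 0xD2 = 0x2A.
P2: T = 0xF0, S = E(K, T) = 0xC9; 0x14 ⊕ 0xC9 = 0xDD.
P3: T = 0xF1, S = E(K, T) = 0xC8; 0xE8 ⊕ 0xC8 = 0x20.
P4: T = 0xF2, S = E(K, T) = 0xC7; 0xA9 ⊕ 0xC7 = 0x6E.
P5: T = 0xF3, S = E(K, T) = 0xC6; 0x3B ⊕ 0xC6 = 0xFD.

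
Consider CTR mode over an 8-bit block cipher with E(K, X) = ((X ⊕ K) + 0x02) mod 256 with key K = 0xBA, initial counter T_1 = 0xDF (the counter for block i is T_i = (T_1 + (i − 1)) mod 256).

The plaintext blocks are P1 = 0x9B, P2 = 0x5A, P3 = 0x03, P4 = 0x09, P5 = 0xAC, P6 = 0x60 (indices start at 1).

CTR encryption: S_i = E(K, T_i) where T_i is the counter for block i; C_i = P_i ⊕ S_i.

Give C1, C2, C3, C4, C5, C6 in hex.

C1: T = 0xDF, S = E(K, T) = 0x67; 0x9B ⊕ 0x67 = 0xFC.
C2: T = 0xE0, S = E(K, T) = 0x5C; 0x5A ⊕ 0x5C = 0x06.
C3: T = 0xE1, S = E(K, T) = 0x5D; 0x03 ⊕ 0x5D = 0x5E.
C4: T = 0xE2, S = E(K, T) = 0x5A; 0x09 ⊕ 0x5A = 0x53.
C5: T = 0xE3, S = E(K, T) = 0x5B; 0xAC ⊕ 0x5B = 0xF7.
C6: T = 0xE4, S = E(K, T) = 0x60; 0x60 ⊕ 0x60 = 0x00.

C1 = 0xFC, C2 = 0x06, C3 = 0x5E, C4 = 0x53, C5 = 0xF7, C6 = 0x00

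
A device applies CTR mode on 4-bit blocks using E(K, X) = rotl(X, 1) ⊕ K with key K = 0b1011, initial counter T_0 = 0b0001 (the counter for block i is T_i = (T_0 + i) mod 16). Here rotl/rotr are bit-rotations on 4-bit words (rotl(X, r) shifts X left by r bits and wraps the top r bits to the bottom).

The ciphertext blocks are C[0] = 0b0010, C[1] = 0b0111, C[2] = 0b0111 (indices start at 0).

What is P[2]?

CTR decryption: S_i = E(K, T_i) where T_i is the counter for block i; P_i = C_i ⊕ S_i.
P[2]: T = 0b0011, S = E(K, T) = 0b1101; 0b0111 ⊕ 0b1101 = 0b1010.

P[2] = 0b1010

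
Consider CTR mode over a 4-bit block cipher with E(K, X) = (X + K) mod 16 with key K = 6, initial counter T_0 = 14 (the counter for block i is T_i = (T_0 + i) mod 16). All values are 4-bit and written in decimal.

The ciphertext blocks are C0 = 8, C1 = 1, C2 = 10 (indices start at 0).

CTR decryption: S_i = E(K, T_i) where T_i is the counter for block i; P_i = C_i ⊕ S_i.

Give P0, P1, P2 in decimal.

P0: T = 14, S = E(K, T) = 4; 8 ⊕ 4 = 12.
P1: T = 15, S = E(K, T) = 5; 1 ⊕ 5 = 4.
P2: T = 0, S = E(K, T) = 6; 10 ⊕ 6 = 12.

P0 = 12, P1 = 4, P2 = 12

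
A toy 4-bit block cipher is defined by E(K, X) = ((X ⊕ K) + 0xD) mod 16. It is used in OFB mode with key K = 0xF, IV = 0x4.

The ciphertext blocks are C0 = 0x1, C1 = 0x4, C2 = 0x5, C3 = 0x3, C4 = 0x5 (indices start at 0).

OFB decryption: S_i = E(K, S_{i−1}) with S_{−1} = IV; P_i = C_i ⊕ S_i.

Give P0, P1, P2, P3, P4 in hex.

P0: S = E(K, 0x4) = 0x8; 0x1 ⊕ 0x8 = 0x9.
P1: S = E(K, 0x8) = 0x4; 0x4 ⊕ 0x4 = 0x0.
P2: S = E(K, 0x4) = 0x8; 0x5 ⊕ 0x8 = 0xD.
P3: S = E(K, 0x8) = 0x4; 0x3 ⊕ 0x4 = 0x7.
P4: S = E(K, 0x4) = 0x8; 0x5 ⊕ 0x8 = 0xD.

P0 = 0x9, P1 = 0x0, P2 = 0xD, P3 = 0x7, P4 = 0xD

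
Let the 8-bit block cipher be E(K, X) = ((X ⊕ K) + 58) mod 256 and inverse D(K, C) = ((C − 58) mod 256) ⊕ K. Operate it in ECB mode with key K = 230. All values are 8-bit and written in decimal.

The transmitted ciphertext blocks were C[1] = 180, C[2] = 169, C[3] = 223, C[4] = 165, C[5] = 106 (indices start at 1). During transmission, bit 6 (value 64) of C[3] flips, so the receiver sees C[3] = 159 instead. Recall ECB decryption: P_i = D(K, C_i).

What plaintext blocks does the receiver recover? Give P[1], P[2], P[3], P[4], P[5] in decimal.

P[1] = 156, P[2] = 137, P[3] = 131, P[4] = 141, P[5] = 214

Only C[3] changed, to 159. In ECB, a change in C_i affects only P_i. Decrypting the received ciphertext:
P[1]: D(K, 180) = 156.
P[2]: D(K, 169) = 137.
P[3]: D(K, 159) = 131.
P[4]: D(K, 165) = 141.
P[5]: D(K, 106) = 214.
Blocks that differ from the original plaintext: P[3].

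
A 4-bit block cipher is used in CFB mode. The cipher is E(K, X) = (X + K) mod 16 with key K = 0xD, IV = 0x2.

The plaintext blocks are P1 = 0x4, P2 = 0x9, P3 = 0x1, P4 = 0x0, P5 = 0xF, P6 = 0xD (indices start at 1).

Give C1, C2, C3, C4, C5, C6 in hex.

C1 = 0xB, C2 = 0x1, C3 = 0xF, C4 = 0xC, C5 = 0x6, C6 = 0xE

CFB encryption: C_i = P_i ⊕ E(K, C_{i−1}), with C_{0} = IV.
C1: E(K, 0x2) = 0xF; 0x4 ⊕ 0xF = 0xB.
C2: E(K, 0xB) = 0x8; 0x9 ⊕ 0x8 = 0x1.
C3: E(K, 0x1) = 0xE; 0x1 ⊕ 0xE = 0xF.
C4: E(K, 0xF) = 0xC; 0x0 ⊕ 0xC = 0xC.
C5: E(K, 0xC) = 0x9; 0xF ⊕ 0x9 = 0x6.
C6: E(K, 0x6) = 0x3; 0xD ⊕ 0x3 = 0xE.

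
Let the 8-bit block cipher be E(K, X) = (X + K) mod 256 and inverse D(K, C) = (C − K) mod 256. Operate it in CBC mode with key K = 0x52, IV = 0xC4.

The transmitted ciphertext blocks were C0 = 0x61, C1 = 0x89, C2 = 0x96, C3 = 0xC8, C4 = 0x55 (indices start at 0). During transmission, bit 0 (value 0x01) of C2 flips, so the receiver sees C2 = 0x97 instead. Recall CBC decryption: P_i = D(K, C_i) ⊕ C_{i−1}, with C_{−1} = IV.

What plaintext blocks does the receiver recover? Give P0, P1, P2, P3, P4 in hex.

P0 = 0xCB, P1 = 0x56, P2 = 0xCC, P3 = 0xE1, P4 = 0xCB

Only C2 changed, to 0x97. In CBC, a change in C_i garbles P_i and flips the same bit in P_{i+1}. Decrypting the received ciphertext:
P0: D(K, 0x61) = 0x0F; 0x0F ⊕ 0xC4 = 0xCB.
P1: D(K, 0x89) = 0x37; 0x37 ⊕ 0x61 = 0x56.
P2: D(K, 0x97) = 0x45; 0x45 ⊕ 0x89 = 0xCC.
P3: D(K, 0xC8) = 0x76; 0x76 ⊕ 0x97 = 0xE1.
P4: D(K, 0x55) = 0x03; 0x03 ⊕ 0xC8 = 0xCB.
Blocks that differ from the original plaintext: P2, P3.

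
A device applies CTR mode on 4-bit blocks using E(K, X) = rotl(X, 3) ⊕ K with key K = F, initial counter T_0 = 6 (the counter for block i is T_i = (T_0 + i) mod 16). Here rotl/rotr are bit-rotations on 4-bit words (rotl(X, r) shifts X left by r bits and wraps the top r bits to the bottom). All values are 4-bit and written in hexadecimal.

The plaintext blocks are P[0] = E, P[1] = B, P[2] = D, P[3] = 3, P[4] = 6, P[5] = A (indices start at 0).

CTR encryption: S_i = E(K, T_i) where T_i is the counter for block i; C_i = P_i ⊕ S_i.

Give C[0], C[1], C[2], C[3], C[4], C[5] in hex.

C[0] = 2, C[1] = F, C[2] = 6, C[3] = 0, C[4] = C, C[5] = 8

C[0]: T = 6, S = E(K, T) = C; E ⊕ C = 2.
C[1]: T = 7, S = E(K, T) = 4; B ⊕ 4 = F.
C[2]: T = 8, S = E(K, T) = B; D ⊕ B = 6.
C[3]: T = 9, S = E(K, T) = 3; 3 ⊕ 3 = 0.
C[4]: T = A, S = E(K, T) = A; 6 ⊕ A = C.
C[5]: T = B, S = E(K, T) = 2; A ⊕ 2 = 8.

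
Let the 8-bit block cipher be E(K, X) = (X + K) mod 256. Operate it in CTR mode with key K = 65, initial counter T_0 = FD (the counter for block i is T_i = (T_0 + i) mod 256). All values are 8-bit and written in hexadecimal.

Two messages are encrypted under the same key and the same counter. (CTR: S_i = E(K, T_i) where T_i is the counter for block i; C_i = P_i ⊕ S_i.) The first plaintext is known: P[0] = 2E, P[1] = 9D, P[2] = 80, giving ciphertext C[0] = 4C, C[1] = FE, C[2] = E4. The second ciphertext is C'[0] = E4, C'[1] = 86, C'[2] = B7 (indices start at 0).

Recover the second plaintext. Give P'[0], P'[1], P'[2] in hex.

In CTR with a reused counter, both messages share the same keystream S_i, so C_i ⊕ C'_i = P_i ⊕ P'_i and thus P'_i = P_i ⊕ C_i ⊕ C'_i.
P'[0]: 2E ⊕ 4C ⊕ E4 = 86.
P'[1]: 9D ⊕ FE ⊕ 86 = E5.
P'[2]: 80 ⊕ E4 ⊕ B7 = D3.

P'[0] = 86, P'[1] = E5, P'[2] = D3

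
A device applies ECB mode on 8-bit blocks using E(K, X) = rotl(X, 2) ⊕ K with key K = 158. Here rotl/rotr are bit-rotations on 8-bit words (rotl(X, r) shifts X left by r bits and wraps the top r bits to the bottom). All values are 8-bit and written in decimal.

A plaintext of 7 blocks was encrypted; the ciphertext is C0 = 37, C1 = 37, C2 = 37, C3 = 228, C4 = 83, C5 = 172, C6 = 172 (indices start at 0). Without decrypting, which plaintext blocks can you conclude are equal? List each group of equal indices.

P0 = P1 = P2; P5 = P6

ECB encrypts each block independently with the same key, so equal ciphertext blocks imply equal plaintext blocks.
C0 = C1 = C2 = 37, so P0 = P1 = P2.
C5 = C6 = 172, so P5 = P6.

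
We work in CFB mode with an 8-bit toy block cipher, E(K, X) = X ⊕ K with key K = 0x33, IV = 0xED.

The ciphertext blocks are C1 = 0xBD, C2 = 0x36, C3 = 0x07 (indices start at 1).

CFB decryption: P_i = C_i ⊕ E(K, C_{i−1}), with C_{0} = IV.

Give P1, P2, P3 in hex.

P1 = 0x63, P2 = 0xB8, P3 = 0x02

P1: E(K, 0xED) = 0xDE; 0xBD ⊕ 0xDE = 0x63.
P2: E(K, 0xBD) = 0x8E; 0x36 ⊕ 0x8E = 0xB8.
P3: E(K, 0x36) = 0x05; 0x07 ⊕ 0x05 = 0x02.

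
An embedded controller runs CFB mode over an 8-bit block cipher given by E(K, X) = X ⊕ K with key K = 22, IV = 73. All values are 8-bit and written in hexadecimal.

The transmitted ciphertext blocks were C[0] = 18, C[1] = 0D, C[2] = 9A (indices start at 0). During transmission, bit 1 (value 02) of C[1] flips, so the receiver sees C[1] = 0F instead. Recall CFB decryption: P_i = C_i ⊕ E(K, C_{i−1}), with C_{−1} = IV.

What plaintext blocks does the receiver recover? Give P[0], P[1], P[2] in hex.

Only C[1] changed, to 0F. In CFB, a change in C_i flips the same bit in P_i and garbles P_{i+1}. Decrypting the received ciphertext:
P[0]: E(K, 73) = 51; 18 ⊕ 51 = 49.
P[1]: E(K, 18) = 3A; 0F ⊕ 3A = 35.
P[2]: E(K, 0F) = 2D; 9A ⊕ 2D = B7.
Blocks that differ from the original plaintext: P[1], P[2].

P[0] = 49, P[1] = 35, P[2] = B7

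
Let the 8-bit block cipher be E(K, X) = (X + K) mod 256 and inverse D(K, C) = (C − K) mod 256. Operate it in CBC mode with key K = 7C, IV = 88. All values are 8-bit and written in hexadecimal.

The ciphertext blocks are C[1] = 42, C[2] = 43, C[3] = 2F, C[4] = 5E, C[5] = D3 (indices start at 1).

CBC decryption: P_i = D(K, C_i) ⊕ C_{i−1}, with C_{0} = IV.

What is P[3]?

P[3] = F0

P[3]: D(K, 2F) = B3; B3 ⊕ 43 = F0.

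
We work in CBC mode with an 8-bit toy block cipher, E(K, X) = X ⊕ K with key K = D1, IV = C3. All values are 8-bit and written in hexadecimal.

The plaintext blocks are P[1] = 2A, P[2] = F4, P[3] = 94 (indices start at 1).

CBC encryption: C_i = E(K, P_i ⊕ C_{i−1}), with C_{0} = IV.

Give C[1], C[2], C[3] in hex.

C[1]: P[1] ⊕ C3 = E9; E(K, E9) = 38.
C[2]: P[2] ⊕ 38 = CC; E(K, CC) = 1D.
C[3]: P[3] ⊕ 1D = 89; E(K, 89) = 58.

C[1] = 38, C[2] = 1D, C[3] = 58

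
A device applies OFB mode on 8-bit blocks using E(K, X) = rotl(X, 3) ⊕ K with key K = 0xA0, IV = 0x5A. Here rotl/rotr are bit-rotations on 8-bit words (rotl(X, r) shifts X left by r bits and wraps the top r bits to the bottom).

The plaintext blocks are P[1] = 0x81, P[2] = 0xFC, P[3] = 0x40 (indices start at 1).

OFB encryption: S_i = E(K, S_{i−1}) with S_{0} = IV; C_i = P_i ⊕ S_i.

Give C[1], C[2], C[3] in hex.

C[1]: S = E(K, 0x5A) = 0x72; 0x81 ⊕ 0x72 = 0xF3.
C[2]: S = E(K, 0x72) = 0x33; 0xFC ⊕ 0x33 = 0xCF.
C[3]: S = E(K, 0x33) = 0x39; 0x40 ⊕ 0x39 = 0x79.

C[1] = 0xF3, C[2] = 0xCF, C[3] = 0x79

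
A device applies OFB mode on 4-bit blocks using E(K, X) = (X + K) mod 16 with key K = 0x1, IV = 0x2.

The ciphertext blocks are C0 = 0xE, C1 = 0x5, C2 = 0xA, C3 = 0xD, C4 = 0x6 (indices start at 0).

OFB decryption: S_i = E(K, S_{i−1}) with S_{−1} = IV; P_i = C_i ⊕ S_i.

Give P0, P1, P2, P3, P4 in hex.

P0: S = E(K, 0x2) = 0x3; 0xE ⊕ 0x3 = 0xD.
P1: S = E(K, 0x3) = 0x4; 0x5 ⊕ 0x4 = 0x1.
P2: S = E(K, 0x4) = 0x5; 0xA ⊕ 0x5 = 0xF.
P3: S = E(K, 0x5) = 0x6; 0xD ⊕ 0x6 = 0xB.
P4: S = E(K, 0x6) = 0x7; 0x6 ⊕ 0x7 = 0x1.

P0 = 0xD, P1 = 0x1, P2 = 0xF, P3 = 0xB, P4 = 0x1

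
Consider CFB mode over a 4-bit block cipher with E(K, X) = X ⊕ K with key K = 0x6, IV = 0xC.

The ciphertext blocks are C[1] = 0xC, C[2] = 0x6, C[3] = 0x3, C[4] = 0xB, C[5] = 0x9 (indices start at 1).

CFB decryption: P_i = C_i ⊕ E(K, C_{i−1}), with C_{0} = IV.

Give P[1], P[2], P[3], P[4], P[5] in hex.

P[1] = 0x6, P[2] = 0xC, P[3] = 0x3, P[4] = 0xE, P[5] = 0x4

P[1]: E(K, 0xC) = 0xA; 0xC ⊕ 0xA = 0x6.
P[2]: E(K, 0xC) = 0xA; 0x6 ⊕ 0xA = 0xC.
P[3]: E(K, 0x6) = 0x0; 0x3 ⊕ 0x0 = 0x3.
P[4]: E(K, 0x3) = 0x5; 0xB ⊕ 0x5 = 0xE.
P[5]: E(K, 0xB) = 0xD; 0x9 ⊕ 0xD = 0x4.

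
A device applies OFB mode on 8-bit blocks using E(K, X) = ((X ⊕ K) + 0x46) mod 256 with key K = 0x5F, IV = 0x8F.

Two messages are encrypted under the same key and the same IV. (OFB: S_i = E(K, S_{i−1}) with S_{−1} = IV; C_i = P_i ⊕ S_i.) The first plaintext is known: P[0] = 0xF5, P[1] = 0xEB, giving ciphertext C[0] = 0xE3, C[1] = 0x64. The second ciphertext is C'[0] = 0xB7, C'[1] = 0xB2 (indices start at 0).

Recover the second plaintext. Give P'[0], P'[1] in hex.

In OFB with a reused IV, both messages share the same keystream S_i, so C_i ⊕ C'_i = P_i ⊕ P'_i and thus P'_i = P_i ⊕ C_i ⊕ C'_i.
P'[0]: 0xF5 ⊕ 0xE3 ⊕ 0xB7 = 0xA1.
P'[1]: 0xEB ⊕ 0x64 ⊕ 0xB2 = 0x3D.

P'[0] = 0xA1, P'[1] = 0x3D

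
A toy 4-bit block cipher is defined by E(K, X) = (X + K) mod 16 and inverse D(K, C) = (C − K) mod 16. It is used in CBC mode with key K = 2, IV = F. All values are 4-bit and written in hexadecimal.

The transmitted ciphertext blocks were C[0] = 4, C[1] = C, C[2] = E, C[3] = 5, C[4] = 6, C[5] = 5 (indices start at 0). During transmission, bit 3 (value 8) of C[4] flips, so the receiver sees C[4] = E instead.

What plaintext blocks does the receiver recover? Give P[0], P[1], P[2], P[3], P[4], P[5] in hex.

P[0] = D, P[1] = E, P[2] = 0, P[3] = D, P[4] = 9, P[5] = D

CBC decryption: P_i = D(K, C_i) ⊕ C_{i−1}, with C_{−1} = IV.
Only C[4] changed, to E. In CBC, a change in C_i garbles P_i and flips the same bit in P_{i+1}. Decrypting the received ciphertext:
P[0]: D(K, 4) = 2; 2 ⊕ F = D.
P[1]: D(K, C) = A; A ⊕ 4 = E.
P[2]: D(K, E) = C; C ⊕ C = 0.
P[3]: D(K, 5) = 3; 3 ⊕ E = D.
P[4]: D(K, E) = C; C ⊕ 5 = 9.
P[5]: D(K, 5) = 3; 3 ⊕ E = D.
Blocks that differ from the original plaintext: P[4], P[5].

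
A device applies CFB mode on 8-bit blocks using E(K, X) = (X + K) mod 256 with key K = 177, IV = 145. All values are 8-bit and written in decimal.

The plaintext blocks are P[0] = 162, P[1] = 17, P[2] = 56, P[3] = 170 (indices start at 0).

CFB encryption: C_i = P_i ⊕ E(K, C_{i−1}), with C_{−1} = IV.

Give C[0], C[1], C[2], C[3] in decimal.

C[0]: E(K, 145) = 66; 162 ⊕ 66 = 224.
C[1]: E(K, 224) = 145; 17 ⊕ 145 = 128.
C[2]: E(K, 128) = 49; 56 ⊕ 49 = 9.
C[3]: E(K, 9) = 186; 170 ⊕ 186 = 16.

C[0] = 224, C[1] = 128, C[2] = 9, C[3] = 16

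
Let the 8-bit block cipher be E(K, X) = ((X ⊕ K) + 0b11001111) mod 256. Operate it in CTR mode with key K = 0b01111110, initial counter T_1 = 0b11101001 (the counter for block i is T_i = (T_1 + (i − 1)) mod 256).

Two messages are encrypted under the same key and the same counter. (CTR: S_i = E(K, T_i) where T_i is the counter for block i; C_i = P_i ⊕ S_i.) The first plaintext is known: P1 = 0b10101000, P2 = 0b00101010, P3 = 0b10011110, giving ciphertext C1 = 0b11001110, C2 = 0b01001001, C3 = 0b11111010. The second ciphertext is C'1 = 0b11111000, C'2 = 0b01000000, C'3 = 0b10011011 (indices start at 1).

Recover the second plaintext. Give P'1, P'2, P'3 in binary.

In CTR with a reused counter, both messages share the same keystream S_i, so C_i ⊕ C'_i = P_i ⊕ P'_i and thus P'_i = P_i ⊕ C_i ⊕ C'_i.
P'1: 0b10101000 ⊕ 0b11001110 ⊕ 0b11111000 = 0b10011110.
P'2: 0b00101010 ⊕ 0b01001001 ⊕ 0b01000000 = 0b00100011.
P'3: 0b10011110 ⊕ 0b11111010 ⊕ 0b10011011 = 0b11111111.

P'1 = 0b10011110, P'2 = 0b00100011, P'3 = 0b11111111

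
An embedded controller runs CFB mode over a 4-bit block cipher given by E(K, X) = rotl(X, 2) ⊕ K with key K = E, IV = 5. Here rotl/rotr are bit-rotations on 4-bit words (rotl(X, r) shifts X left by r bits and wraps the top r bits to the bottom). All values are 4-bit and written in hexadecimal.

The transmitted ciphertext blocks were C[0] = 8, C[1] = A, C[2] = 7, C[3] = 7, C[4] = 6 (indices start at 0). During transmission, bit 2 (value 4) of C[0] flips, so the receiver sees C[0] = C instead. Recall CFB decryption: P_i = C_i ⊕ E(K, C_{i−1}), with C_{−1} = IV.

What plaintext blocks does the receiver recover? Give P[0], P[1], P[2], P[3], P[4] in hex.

P[0] = 7, P[1] = 7, P[2] = 3, P[3] = 4, P[4] = 5

Only C[0] changed, to C. In CFB, a change in C_i flips the same bit in P_i and garbles P_{i+1}. Decrypting the received ciphertext:
P[0]: E(K, 5) = B; C ⊕ B = 7.
P[1]: E(K, C) = D; A ⊕ D = 7.
P[2]: E(K, A) = 4; 7 ⊕ 4 = 3.
P[3]: E(K, 7) = 3; 7 ⊕ 3 = 4.
P[4]: E(K, 7) = 3; 6 ⊕ 3 = 5.
Blocks that differ from the original plaintext: P[0], P[1].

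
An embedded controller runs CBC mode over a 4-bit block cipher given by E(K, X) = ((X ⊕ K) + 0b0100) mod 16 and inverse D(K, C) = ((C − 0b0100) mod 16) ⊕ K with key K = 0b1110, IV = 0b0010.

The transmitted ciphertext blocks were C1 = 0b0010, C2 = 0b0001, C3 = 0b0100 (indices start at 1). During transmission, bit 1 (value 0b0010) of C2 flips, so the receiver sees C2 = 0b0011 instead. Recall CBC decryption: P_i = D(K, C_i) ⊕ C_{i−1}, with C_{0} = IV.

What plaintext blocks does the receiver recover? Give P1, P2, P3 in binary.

Only C2 changed, to 0b0011. In CBC, a change in C_i garbles P_i and flips the same bit in P_{i+1}. Decrypting the received ciphertext:
P1: D(K, 0b0010) = 0b0000; 0b0000 ⊕ 0b0010 = 0b0010.
P2: D(K, 0b0011) = 0b0001; 0b0001 ⊕ 0b0010 = 0b0011.
P3: D(K, 0b0100) = 0b1110; 0b1110 ⊕ 0b0011 = 0b1101.
Blocks that differ from the original plaintext: P2, P3.

P1 = 0b0010, P2 = 0b0011, P3 = 0b1101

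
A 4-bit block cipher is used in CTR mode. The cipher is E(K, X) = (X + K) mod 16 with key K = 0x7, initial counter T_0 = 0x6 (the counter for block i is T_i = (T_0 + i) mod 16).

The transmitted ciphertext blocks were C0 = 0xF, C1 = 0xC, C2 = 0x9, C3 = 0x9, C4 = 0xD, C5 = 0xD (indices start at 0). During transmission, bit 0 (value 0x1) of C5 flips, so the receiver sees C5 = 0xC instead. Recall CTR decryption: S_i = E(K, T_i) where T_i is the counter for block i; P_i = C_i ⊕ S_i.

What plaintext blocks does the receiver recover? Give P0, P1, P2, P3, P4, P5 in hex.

P0 = 0x2, P1 = 0x2, P2 = 0x6, P3 = 0x9, P4 = 0xC, P5 = 0xE

Only C5 changed, to 0xC. In CTR, a change in C_i flips the same bit in P_i only; the keystream is unaffected. Decrypting the received ciphertext:
P0: T = 0x6, S = E(K, T) = 0xD; 0xF ⊕ 0xD = 0x2.
P1: T = 0x7, S = E(K, T) = 0xE; 0xC ⊕ 0xE = 0x2.
P2: T = 0x8, S = E(K, T) = 0xF; 0x9 ⊕ 0xF = 0x6.
P3: T = 0x9, S = E(K, T) = 0x0; 0x9 ⊕ 0x0 = 0x9.
P4: T = 0xA, S = E(K, T) = 0x1; 0xD ⊕ 0x1 = 0xC.
P5: T = 0xB, S = E(K, T) = 0x2; 0xC ⊕ 0x2 = 0xE.
Blocks that differ from the original plaintext: P5.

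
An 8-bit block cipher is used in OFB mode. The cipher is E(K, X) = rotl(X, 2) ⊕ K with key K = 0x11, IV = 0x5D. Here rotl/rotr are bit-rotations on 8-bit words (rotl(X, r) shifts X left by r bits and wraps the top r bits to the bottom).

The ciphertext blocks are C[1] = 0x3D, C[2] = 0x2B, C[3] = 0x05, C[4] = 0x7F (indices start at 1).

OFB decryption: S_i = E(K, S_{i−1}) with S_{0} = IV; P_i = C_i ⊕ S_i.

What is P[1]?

P[1]: S = E(K, 0x5D) = 0x64; 0x3D ⊕ 0x64 = 0x59.

P[1] = 0x59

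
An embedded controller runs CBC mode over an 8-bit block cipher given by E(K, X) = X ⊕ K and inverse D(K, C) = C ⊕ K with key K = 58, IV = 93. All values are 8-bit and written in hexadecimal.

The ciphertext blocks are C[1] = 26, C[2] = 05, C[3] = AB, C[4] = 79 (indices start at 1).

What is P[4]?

P[4] = 8A

CBC decryption: P_i = D(K, C_i) ⊕ C_{i−1}, with C_{0} = IV.
P[4]: D(K, 79) = 21; 21 ⊕ AB = 8A.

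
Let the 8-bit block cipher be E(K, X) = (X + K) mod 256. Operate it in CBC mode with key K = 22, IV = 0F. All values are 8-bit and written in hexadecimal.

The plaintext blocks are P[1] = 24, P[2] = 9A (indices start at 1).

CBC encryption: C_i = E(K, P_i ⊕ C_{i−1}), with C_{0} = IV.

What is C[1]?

C[1] = 4D

C[1]: P[1] ⊕ 0F = 2B; E(K, 2B) = 4D.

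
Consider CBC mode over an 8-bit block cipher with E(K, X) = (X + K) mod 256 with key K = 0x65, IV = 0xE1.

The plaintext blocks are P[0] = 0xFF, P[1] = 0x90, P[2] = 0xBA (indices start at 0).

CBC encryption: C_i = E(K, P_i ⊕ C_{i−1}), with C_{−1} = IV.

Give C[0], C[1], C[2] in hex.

C[0] = 0x83, C[1] = 0x78, C[2] = 0x27

C[0]: P[0] ⊕ 0xE1 = 0x1E; E(K, 0x1E) = 0x83.
C[1]: P[1] ⊕ 0x83 = 0x13; E(K, 0x13) = 0x78.
C[2]: P[2] ⊕ 0x78 = 0xC2; E(K, 0xC2) = 0x27.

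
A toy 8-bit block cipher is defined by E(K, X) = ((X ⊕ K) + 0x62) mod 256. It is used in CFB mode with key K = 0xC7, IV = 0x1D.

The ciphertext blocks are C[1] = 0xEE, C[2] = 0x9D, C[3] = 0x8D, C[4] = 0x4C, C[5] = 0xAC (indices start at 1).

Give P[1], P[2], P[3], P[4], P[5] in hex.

P[1] = 0xD2, P[2] = 0x16, P[3] = 0x31, P[4] = 0xE0, P[5] = 0x41

CFB decryption: P_i = C_i ⊕ E(K, C_{i−1}), with C_{0} = IV.
P[1]: E(K, 0x1D) = 0x3C; 0xEE ⊕ 0x3C = 0xD2.
P[2]: E(K, 0xEE) = 0x8B; 0x9D ⊕ 0x8B = 0x16.
P[3]: E(K, 0x9D) = 0xBC; 0x8D ⊕ 0xBC = 0x31.
P[4]: E(K, 0x8D) = 0xAC; 0x4C ⊕ 0xAC = 0xE0.
P[5]: E(K, 0x4C) = 0xED; 0xAC ⊕ 0xED = 0x41.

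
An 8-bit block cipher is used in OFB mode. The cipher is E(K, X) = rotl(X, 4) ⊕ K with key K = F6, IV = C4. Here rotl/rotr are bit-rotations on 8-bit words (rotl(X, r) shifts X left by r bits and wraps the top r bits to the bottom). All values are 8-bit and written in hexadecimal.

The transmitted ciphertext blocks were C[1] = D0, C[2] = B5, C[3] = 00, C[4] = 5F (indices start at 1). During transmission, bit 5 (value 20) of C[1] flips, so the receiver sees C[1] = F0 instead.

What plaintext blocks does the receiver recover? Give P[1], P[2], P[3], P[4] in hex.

OFB decryption: S_i = E(K, S_{i−1}) with S_{0} = IV; P_i = C_i ⊕ S_i.
Only C[1] changed, to F0. In OFB, a change in C_i flips the same bit in P_i only; the keystream is unaffected. Decrypting the received ciphertext:
P[1]: S = E(K, C4) = BA; F0 ⊕ BA = 4A.
P[2]: S = E(K, BA) = 5D; B5 ⊕ 5D = E8.
P[3]: S = E(K, 5D) = 23; 00 ⊕ 23 = 23.
P[4]: S = E(K, 23) = C4; 5F ⊕ C4 = 9B.
Blocks that differ from the original plaintext: P[1].

P[1] = 4A, P[2] = E8, P[3] = 23, P[4] = 9B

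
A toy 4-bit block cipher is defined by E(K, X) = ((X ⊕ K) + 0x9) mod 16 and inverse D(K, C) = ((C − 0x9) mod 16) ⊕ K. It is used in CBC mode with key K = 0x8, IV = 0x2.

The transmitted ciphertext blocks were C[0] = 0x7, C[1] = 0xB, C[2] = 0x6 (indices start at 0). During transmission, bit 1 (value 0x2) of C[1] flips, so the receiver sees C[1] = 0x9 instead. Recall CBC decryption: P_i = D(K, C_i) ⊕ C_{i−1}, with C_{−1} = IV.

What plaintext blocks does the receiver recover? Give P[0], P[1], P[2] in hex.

Only C[1] changed, to 0x9. In CBC, a change in C_i garbles P_i and flips the same bit in P_{i+1}. Decrypting the received ciphertext:
P[0]: D(K, 0x7) = 0x6; 0x6 ⊕ 0x2 = 0x4.
P[1]: D(K, 0x9) = 0x8; 0x8 ⊕ 0x7 = 0xF.
P[2]: D(K, 0x6) = 0x5; 0x5 ⊕ 0x9 = 0xC.
Blocks that differ from the original plaintext: P[1], P[2].

P[0] = 0x4, P[1] = 0xF, P[2] = 0xC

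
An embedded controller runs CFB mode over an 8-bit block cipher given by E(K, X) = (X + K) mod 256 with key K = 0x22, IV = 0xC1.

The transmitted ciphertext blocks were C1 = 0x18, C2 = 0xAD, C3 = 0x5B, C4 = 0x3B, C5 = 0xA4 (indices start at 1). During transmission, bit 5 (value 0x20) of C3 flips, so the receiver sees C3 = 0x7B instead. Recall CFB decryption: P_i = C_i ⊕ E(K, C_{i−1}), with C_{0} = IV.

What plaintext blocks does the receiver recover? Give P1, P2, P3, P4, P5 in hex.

P1 = 0xFB, P2 = 0x97, P3 = 0xB4, P4 = 0xA6, P5 = 0xF9

Only C3 changed, to 0x7B. In CFB, a change in C_i flips the same bit in P_i and garbles P_{i+1}. Decrypting the received ciphertext:
P1: E(K, 0xC1) = 0xE3; 0x18 ⊕ 0xE3 = 0xFB.
P2: E(K, 0x18) = 0x3A; 0xAD ⊕ 0x3A = 0x97.
P3: E(K, 0xAD) = 0xCF; 0x7B ⊕ 0xCF = 0xB4.
P4: E(K, 0x7B) = 0x9D; 0x3B ⊕ 0x9D = 0xA6.
P5: E(K, 0x3B) = 0x5D; 0xA4 ⊕ 0x5D = 0xF9.
Blocks that differ from the original plaintext: P3, P4.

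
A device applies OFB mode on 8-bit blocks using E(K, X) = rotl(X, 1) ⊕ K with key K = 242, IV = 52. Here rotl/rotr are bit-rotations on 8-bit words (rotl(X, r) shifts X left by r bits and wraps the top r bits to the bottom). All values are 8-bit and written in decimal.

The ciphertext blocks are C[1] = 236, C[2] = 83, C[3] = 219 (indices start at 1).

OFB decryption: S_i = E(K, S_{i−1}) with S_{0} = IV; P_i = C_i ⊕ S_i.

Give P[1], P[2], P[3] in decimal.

P[1] = 118, P[2] = 148, P[3] = 166

P[1]: S = E(K, 52) = 154; 236 ⊕ 154 = 118.
P[2]: S = E(K, 154) = 199; 83 ⊕ 199 = 148.
P[3]: S = E(K, 199) = 125; 219 ⊕ 125 = 166.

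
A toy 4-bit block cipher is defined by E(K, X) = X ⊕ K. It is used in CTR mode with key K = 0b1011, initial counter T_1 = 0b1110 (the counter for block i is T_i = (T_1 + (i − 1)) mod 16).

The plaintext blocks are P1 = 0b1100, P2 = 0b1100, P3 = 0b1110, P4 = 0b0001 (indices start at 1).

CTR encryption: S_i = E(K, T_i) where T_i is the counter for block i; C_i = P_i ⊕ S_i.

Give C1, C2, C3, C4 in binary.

C1: T = 0b1110, S = E(K, T) = 0b0101; 0b1100 ⊕ 0b0101 = 0b1001.
C2: T = 0b1111, S = E(K, T) = 0b0100; 0b1100 ⊕ 0b0100 = 0b1000.
C3: T = 0b0000, S = E(K, T) = 0b1011; 0b1110 ⊕ 0b1011 = 0b0101.
C4: T = 0b0001, S = E(K, T) = 0b1010; 0b0001 ⊕ 0b1010 = 0b1011.

C1 = 0b1001, C2 = 0b1000, C3 = 0b0101, C4 = 0b1011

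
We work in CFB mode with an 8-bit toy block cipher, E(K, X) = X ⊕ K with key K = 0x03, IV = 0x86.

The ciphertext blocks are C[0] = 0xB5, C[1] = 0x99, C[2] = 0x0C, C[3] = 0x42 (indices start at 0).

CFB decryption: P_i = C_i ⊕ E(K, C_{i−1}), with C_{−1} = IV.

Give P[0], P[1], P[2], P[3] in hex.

P[0]: E(K, 0x86) = 0x85; 0xB5 ⊕ 0x85 = 0x30.
P[1]: E(K, 0xB5) = 0xB6; 0x99 ⊕ 0xB6 = 0x2F.
P[2]: E(K, 0x99) = 0x9A; 0x0C ⊕ 0x9A = 0x96.
P[3]: E(K, 0x0C) = 0x0F; 0x42 ⊕ 0x0F = 0x4D.

P[0] = 0x30, P[1] = 0x2F, P[2] = 0x96, P[3] = 0x4D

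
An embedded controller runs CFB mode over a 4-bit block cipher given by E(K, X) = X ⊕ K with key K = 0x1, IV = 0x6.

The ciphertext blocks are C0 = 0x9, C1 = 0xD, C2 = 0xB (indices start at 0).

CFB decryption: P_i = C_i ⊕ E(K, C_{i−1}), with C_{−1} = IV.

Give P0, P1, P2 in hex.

P0: E(K, 0x6) = 0x7; 0x9 ⊕ 0x7 = 0xE.
P1: E(K, 0x9) = 0x8; 0xD ⊕ 0x8 = 0x5.
P2: E(K, 0xD) = 0xC; 0xB ⊕ 0xC = 0x7.

P0 = 0xE, P1 = 0x5, P2 = 0x7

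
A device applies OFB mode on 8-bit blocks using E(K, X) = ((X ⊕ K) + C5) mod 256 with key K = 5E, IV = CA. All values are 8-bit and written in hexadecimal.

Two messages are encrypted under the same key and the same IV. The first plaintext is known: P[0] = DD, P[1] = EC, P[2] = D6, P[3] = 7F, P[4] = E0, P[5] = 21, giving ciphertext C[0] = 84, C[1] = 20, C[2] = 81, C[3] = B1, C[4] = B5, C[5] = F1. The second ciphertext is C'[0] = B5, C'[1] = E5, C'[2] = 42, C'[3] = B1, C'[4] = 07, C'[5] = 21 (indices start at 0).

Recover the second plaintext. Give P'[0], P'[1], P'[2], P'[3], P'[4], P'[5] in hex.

In OFB with a reused IV, both messages share the same keystream S_i, so C_i ⊕ C'_i = P_i ⊕ P'_i and thus P'_i = P_i ⊕ C_i ⊕ C'_i.
P'[0]: DD ⊕ 84 ⊕ B5 = EC.
P'[1]: EC ⊕ 20 ⊕ E5 = 29.
P'[2]: D6 ⊕ 81 ⊕ 42 = 15.
P'[3]: 7F ⊕ B1 ⊕ B1 = 7F.
P'[4]: E0 ⊕ B5 ⊕ 07 = 52.
P'[5]: 21 ⊕ F1 ⊕ 21 = F1.

P'[0] = EC, P'[1] = 29, P'[2] = 15, P'[3] = 7F, P'[4] = 52, P'[5] = F1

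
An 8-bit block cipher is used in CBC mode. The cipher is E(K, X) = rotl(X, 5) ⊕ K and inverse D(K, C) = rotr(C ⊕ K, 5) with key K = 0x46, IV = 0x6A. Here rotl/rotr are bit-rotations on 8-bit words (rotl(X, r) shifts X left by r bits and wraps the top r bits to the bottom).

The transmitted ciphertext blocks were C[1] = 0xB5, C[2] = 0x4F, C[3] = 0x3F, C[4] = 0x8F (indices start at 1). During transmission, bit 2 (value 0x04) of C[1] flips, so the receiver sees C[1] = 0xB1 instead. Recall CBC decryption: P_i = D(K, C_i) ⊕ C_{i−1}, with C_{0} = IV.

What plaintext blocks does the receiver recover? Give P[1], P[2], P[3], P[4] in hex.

P[1] = 0xD5, P[2] = 0xF9, P[3] = 0x84, P[4] = 0x71

Only C[1] changed, to 0xB1. In CBC, a change in C_i garbles P_i and flips the same bit in P_{i+1}. Decrypting the received ciphertext:
P[1]: D(K, 0xB1) = 0xBF; 0xBF ⊕ 0x6A = 0xD5.
P[2]: D(K, 0x4F) = 0x48; 0x48 ⊕ 0xB1 = 0xF9.
P[3]: D(K, 0x3F) = 0xCB; 0xCB ⊕ 0x4F = 0x84.
P[4]: D(K, 0x8F) = 0x4E; 0x4E ⊕ 0x3F = 0x71.
Blocks that differ from the original plaintext: P[1], P[2].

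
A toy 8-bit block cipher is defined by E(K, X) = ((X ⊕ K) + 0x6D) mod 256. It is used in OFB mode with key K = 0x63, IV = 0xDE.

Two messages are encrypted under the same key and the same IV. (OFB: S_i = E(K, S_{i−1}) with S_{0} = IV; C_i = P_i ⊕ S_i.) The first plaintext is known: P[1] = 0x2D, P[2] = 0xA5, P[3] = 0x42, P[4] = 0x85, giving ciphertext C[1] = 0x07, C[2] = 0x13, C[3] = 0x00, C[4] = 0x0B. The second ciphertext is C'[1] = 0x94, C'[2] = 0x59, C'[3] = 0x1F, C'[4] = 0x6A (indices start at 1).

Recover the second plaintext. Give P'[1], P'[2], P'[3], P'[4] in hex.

In OFB with a reused IV, both messages share the same keystream S_i, so C_i ⊕ C'_i = P_i ⊕ P'_i and thus P'_i = P_i ⊕ C_i ⊕ C'_i.
P'[1]: 0x2D ⊕ 0x07 ⊕ 0x94 = 0xBE.
P'[2]: 0xA5 ⊕ 0x13 ⊕ 0x59 = 0xEF.
P'[3]: 0x42 ⊕ 0x00 ⊕ 0x1F = 0x5D.
P'[4]: 0x85 ⊕ 0x0B ⊕ 0x6A = 0xE4.

P'[1] = 0xBE, P'[2] = 0xEF, P'[3] = 0x5D, P'[4] = 0xE4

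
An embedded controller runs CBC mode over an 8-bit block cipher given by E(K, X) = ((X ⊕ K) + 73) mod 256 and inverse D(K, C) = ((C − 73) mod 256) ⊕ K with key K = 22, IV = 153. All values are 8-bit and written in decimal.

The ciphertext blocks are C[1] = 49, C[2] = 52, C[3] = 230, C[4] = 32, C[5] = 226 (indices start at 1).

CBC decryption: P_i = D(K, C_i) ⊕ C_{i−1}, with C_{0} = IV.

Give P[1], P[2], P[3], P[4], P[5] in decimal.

P[1] = 103, P[2] = 204, P[3] = 191, P[4] = 39, P[5] = 175

P[1]: D(K, 49) = 254; 254 ⊕ 153 = 103.
P[2]: D(K, 52) = 253; 253 ⊕ 49 = 204.
P[3]: D(K, 230) = 139; 139 ⊕ 52 = 191.
P[4]: D(K, 32) = 193; 193 ⊕ 230 = 39.
P[5]: D(K, 226) = 143; 143 ⊕ 32 = 175.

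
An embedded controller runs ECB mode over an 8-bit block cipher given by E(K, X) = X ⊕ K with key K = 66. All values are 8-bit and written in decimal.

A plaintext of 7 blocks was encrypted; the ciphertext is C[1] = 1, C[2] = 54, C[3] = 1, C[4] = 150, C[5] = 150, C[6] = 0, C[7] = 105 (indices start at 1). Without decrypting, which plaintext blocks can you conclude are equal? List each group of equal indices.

ECB encrypts each block independently with the same key, so equal ciphertext blocks imply equal plaintext blocks.
C[1] = C[3] = 1, so P[1] = P[3].
C[4] = C[5] = 150, so P[4] = P[5].

P[1] = P[3]; P[4] = P[5]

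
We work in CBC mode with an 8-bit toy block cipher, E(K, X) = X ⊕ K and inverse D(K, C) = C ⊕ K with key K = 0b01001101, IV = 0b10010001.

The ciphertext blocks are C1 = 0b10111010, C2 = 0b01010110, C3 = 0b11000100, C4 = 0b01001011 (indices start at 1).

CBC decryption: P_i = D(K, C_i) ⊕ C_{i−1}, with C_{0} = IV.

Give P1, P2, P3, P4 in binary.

P1 = 0b01100110, P2 = 0b10100001, P3 = 0b11011111, P4 = 0b11000010

P1: D(K, 0b10111010) = 0b11110111; 0b11110111 ⊕ 0b10010001 = 0b01100110.
P2: D(K, 0b01010110) = 0b00011011; 0b00011011 ⊕ 0b10111010 = 0b10100001.
P3: D(K, 0b11000100) = 0b10001001; 0b10001001 ⊕ 0b01010110 = 0b11011111.
P4: D(K, 0b01001011) = 0b00000110; 0b00000110 ⊕ 0b11000100 = 0b11000010.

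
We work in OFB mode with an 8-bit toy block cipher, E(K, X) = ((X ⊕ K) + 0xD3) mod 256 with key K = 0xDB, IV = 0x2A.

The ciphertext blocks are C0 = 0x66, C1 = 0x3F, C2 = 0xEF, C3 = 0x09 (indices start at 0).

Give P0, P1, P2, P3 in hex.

OFB decryption: S_i = E(K, S_{i−1}) with S_{−1} = IV; P_i = C_i ⊕ S_i.
P0: S = E(K, 0x2A) = 0xC4; 0x66 ⊕ 0xC4 = 0xA2.
P1: S = E(K, 0xC4) = 0xF2; 0x3F ⊕ 0xF2 = 0xCD.
P2: S = E(K, 0xF2) = 0xFC; 0xEF ⊕ 0xFC = 0x13.
P3: S = E(K, 0xFC) = 0xFA; 0x09 ⊕ 0xFA = 0xF3.

P0 = 0xA2, P1 = 0xCD, P2 = 0x13, P3 = 0xF3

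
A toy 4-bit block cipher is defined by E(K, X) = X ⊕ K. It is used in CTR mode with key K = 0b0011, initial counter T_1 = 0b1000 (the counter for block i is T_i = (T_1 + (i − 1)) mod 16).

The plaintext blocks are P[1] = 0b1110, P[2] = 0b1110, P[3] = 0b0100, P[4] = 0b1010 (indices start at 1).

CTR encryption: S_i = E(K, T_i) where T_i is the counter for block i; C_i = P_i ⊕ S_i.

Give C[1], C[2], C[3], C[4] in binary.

C[1] = 0b0101, C[2] = 0b0100, C[3] = 0b1101, C[4] = 0b0010

C[1]: T = 0b1000, S = E(K, T) = 0b1011; 0b1110 ⊕ 0b1011 = 0b0101.
C[2]: T = 0b1001, S = E(K, T) = 0b1010; 0b1110 ⊕ 0b1010 = 0b0100.
C[3]: T = 0b1010, S = E(K, T) = 0b1001; 0b0100 ⊕ 0b1001 = 0b1101.
C[4]: T = 0b1011, S = E(K, T) = 0b1000; 0b1010 ⊕ 0b1000 = 0b0010.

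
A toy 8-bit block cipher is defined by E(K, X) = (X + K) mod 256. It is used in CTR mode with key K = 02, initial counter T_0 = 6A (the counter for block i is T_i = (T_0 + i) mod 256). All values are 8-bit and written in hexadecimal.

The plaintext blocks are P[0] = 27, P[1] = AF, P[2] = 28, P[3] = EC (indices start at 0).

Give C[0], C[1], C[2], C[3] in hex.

C[0] = 4B, C[1] = C2, C[2] = 46, C[3] = 83

CTR encryption: S_i = E(K, T_i) where T_i is the counter for block i; C_i = P_i ⊕ S_i.
C[0]: T = 6A, S = E(K, T) = 6C; 27 ⊕ 6C = 4B.
C[1]: T = 6B, S = E(K, T) = 6D; AF ⊕ 6D = C2.
C[2]: T = 6C, S = E(K, T) = 6E; 28 ⊕ 6E = 46.
C[3]: T = 6D, S = E(K, T) = 6F; EC ⊕ 6F = 83.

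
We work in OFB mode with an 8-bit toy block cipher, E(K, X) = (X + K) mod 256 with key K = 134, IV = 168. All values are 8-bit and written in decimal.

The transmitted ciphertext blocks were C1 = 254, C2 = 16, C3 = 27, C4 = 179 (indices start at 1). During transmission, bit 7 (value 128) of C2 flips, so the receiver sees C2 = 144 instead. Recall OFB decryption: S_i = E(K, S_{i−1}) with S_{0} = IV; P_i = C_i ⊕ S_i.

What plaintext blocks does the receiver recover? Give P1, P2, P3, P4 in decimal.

P1 = 208, P2 = 36, P3 = 33, P4 = 115

Only C2 changed, to 144. In OFB, a change in C_i flips the same bit in P_i only; the keystream is unaffected. Decrypting the received ciphertext:
P1: S = E(K, 168) = 46; 254 ⊕ 46 = 208.
P2: S = E(K, 46) = 180; 144 ⊕ 180 = 36.
P3: S = E(K, 180) = 58; 27 ⊕ 58 = 33.
P4: S = E(K, 58) = 192; 179 ⊕ 192 = 115.
Blocks that differ from the original plaintext: P2.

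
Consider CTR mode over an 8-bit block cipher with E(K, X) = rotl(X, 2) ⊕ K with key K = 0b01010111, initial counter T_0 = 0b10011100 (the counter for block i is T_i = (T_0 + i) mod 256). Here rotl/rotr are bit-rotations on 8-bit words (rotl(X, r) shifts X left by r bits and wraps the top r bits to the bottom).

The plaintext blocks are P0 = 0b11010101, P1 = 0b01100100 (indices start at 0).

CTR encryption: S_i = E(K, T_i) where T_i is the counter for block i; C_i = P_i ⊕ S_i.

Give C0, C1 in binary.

C0: T = 0b10011100, S = E(K, T) = 0b00100101; 0b11010101 ⊕ 0b00100101 = 0b11110000.
C1: T = 0b10011101, S = E(K, T) = 0b00100001; 0b01100100 ⊕ 0b00100001 = 0b01000101.

C0 = 0b11110000, C1 = 0b01000101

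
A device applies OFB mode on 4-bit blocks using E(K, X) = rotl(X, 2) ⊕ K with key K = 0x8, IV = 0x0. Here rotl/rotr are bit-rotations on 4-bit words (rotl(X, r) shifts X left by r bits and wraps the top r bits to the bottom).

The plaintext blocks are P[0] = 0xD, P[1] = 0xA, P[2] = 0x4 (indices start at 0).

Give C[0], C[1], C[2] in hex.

C[0] = 0x5, C[1] = 0x0, C[2] = 0x6

OFB encryption: S_i = E(K, S_{i−1}) with S_{−1} = IV; C_i = P_i ⊕ S_i.
C[0]: S = E(K, 0x0) = 0x8; 0xD ⊕ 0x8 = 0x5.
C[1]: S = E(K, 0x8) = 0xA; 0xA ⊕ 0xA = 0x0.
C[2]: S = E(K, 0xA) = 0x2; 0x4 ⊕ 0x2 = 0x6.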